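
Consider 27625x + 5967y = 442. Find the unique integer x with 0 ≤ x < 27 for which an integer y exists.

16

gcd(27625, 5967) = 221 (Euclid: 27625 = 4·5967 + 3757; 5967 = 1·3757 + 2210; 3757 = 1·2210 + 1547; 2210 = 1·1547 + 663; 1547 = 2·663 + 221; 663 = 3·221 + 0), and 221 | 442.
Extended Euclid: 27625·(8) + 5967·(-37) = 221. Scale by 2: x₀ = 16.
General solution x = x₀ + 27t; reducing mod 27 gives x = 16 (and y = -74).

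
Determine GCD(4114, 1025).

1

4114 = 2 · 11² · 17
1025 = 5² · 41
Common: 1 = 1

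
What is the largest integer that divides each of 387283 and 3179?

1

387283 = 13 · 31³
3179 = 11 · 17²
Common: 1 = 1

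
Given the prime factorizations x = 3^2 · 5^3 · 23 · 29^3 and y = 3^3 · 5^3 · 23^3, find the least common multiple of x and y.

1001500750125

max exponent per prime: 3^3 · 5^3 · 23^3 · 29^3 = 1001500750125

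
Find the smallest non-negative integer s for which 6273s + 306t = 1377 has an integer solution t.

1

Reduce mod 306: 6273s ≡ 1377 (mod 306). With g = gcd(6273, 306) = 153 dividing 1377, divide through: 41s ≡ 9 (mod 2).
Since gcd(41, 2) = 1, s ≡ 9·(41)⁻¹ ≡ 1 (mod 2). Smallest non-negative: 1.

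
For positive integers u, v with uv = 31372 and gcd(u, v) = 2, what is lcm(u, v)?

Since gcd(u,v)·lcm(u,v) = uv, lcm = 31372/2 = 15686.

15686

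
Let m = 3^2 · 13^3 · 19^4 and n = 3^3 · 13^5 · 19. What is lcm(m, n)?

1306456426431

max exponent per prime: 3^3 · 13^5 · 19^4 = 1306456426431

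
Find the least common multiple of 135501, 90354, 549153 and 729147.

16506001811379023262

lcm(135501, 90354) = 135501·90354/gcd = 12243057354/3 = 4081019118
lcm(4081019118, 549153) = 4081019118·549153/gcd = 2241103891707054/33 = 67912239142638
lcm(67912239142638, 729147) = 67912239142638·729147/gcd = 49518005434137069786/3 = 16506001811379023262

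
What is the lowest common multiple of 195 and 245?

195 = 3 · 5 · 13; 245 = 5 · 7²
max exponents: 3 · 5 · 7² · 13 = 9555

9555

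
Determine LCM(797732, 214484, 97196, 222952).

68886752122921304

797732 = 2² · 13 · 23² · 29; 214484 = 2² · 29 · 43²; 97196 = 2² · 11 · 47²; 222952 = 2³ · 29 · 31²
lcm takes max exponent of each prime: 2³ · 11 · 13 · 23² · 29 · 31² · 43² · 47² = 68886752122921304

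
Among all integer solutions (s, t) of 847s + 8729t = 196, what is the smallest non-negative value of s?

gcd(847, 8729) = 7 (Euclid: 8729 = 10·847 + 259; 847 = 3·259 + 70; 259 = 3·70 + 49; 70 = 1·49 + 21; 49 = 2·21 + 7; 21 = 3·7 + 0), and 7 | 196.
Extended Euclid: 847·(-371) + 8729·(36) = 7. Scale by 28: s₀ = -10388.
General solution s = s₀ + 1247k; reducing mod 1247 gives s = 835 (and t = -81).

835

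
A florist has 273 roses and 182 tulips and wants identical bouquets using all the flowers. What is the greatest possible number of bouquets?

91

Euclid: 273 = 1·182 + 91; 182 = 2·91 + 0. Last nonzero remainder: 91.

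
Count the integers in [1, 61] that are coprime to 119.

50

119 = 7·17. Inclusion–exclusion on these primes:
61 − ⌊61/7⌋ − ⌊61/17⌋ + ⌊61/119⌋ = 50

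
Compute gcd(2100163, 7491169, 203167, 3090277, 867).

gcd(2100163, 7491169): 7491169 = 3·2100163 + 1190680; 2100163 = 1·1190680 + 909483; 1190680 = 1·909483 + 281197; 909483 = 3·281197 + 65892; 281197 = 4·65892 + 17629; 65892 = 3·17629 + 13005; 17629 = 1·13005 + 4624; 13005 = 2·4624 + 3757; 4624 = 1·3757 + 867; 3757 = 4·867 + 289; 867 = 3·289 + 0 → 289
gcd(289, 203167): 203167 = 703·289 + 0 → 289
gcd(289, 3090277): 3090277 = 10693·289 + 0 → 289
gcd(289, 867): 867 = 3·289 + 0 → 289

289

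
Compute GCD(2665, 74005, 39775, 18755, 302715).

5

2665 = 5 · 13 · 41; 74005 = 5 · 19² · 41; 39775 = 5² · 37 · 43; 18755 = 5 · 11² · 31; 302715 = 3² · 5 · 7 · 31²
gcd takes min exponent of each prime: 5 = 5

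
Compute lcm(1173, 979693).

1173 = 3 · 17 · 23; 979693 = 11 · 13² · 17 · 31
max exponents: 3 · 11 · 13² · 17 · 23 · 31 = 67598817

67598817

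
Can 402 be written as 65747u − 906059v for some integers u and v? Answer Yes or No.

No

gcd(65747, 906059): 906059 = 13·65747 + 51348; 65747 = 1·51348 + 14399; 51348 = 3·14399 + 8151; 14399 = 1·8151 + 6248; 8151 = 1·6248 + 1903; 6248 = 3·1903 + 539; 1903 = 3·539 + 286; 539 = 1·286 + 253; 286 = 1·253 + 33; 253 = 7·33 + 22; 33 = 1·22 + 11; 22 = 2·11 + 0 → 11
11 does not divide 402, so a solution does not exist.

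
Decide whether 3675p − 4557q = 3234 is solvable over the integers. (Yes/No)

Yes

gcd(3675, 4557): 4557 = 1·3675 + 882; 3675 = 4·882 + 147; 882 = 6·147 + 0 → 147
147 divides 3234, so a solution exists.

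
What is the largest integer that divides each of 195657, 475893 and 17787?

363

195657 = 3 · 7² · 11³; 475893 = 3² · 11² · 19 · 23; 17787 = 3 · 7² · 11²
gcd takes min exponent of each prime: 3 · 11² = 363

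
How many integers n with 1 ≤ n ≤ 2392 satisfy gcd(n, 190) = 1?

907

190 = 2·5·19. Inclusion–exclusion on these primes:
2392 − ⌊2392/2⌋ − ⌊2392/5⌋ − ⌊2392/19⌋ + ⌊2392/10⌋ + ⌊2392/38⌋ + ⌊2392/95⌋ − ⌊2392/190⌋ = 907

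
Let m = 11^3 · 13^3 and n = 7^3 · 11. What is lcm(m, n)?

max exponent per prime: 7^3 · 11^3 · 13^3 = 1003003001

1003003001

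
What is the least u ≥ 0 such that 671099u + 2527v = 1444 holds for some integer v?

1

Reduce mod 2527: 671099u ≡ 1444 (mod 2527). With g = gcd(671099, 2527) = 361 dividing 1444, divide through: 1859u ≡ 4 (mod 7).
Since gcd(1859, 7) = 1, u ≡ 4·(1859)⁻¹ ≡ 1 (mod 7). Smallest non-negative: 1.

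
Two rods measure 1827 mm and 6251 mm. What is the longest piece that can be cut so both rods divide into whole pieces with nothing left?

7

Euclid: 6251 = 3·1827 + 770; 1827 = 2·770 + 287; 770 = 2·287 + 196; 287 = 1·196 + 91; 196 = 2·91 + 14; 91 = 6·14 + 7; 14 = 2·7 + 0. Last nonzero remainder: 7.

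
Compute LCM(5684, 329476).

9554804

5684 = 2² · 7² · 29; 329476 = 2² · 7² · 41²
max exponents: 2² · 7² · 29 · 41² = 9554804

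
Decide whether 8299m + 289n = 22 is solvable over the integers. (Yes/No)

Yes

gcd(8299, 289): 8299 = 28·289 + 207; 289 = 1·207 + 82; 207 = 2·82 + 43; 82 = 1·43 + 39; 43 = 1·39 + 4; 39 = 9·4 + 3; 4 = 1·3 + 1; 3 = 3·1 + 0 → 1
1 divides 22, so a solution exists.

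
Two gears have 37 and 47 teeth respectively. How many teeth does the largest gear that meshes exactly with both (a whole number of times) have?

37 = 37
47 = 47
Common: 1 = 1

1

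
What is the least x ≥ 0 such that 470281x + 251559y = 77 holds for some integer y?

24101

gcd(470281, 251559) = 7 (Euclid: 470281 = 1·251559 + 218722; 251559 = 1·218722 + 32837; 218722 = 6·32837 + 21700; 32837 = 1·21700 + 11137; 21700 = 1·11137 + 10563; 11137 = 1·10563 + 574; 10563 = 18·574 + 231; 574 = 2·231 + 112; 231 = 2·112 + 7; 112 = 16·7 + 0), and 7 | 77.
Extended Euclid: 470281·(2191) + 251559·(-4096) = 7. Scale by 11: x₀ = 24101.
General solution x = x₀ + 35937t; reducing mod 35937 gives x = 24101 (and y = -45056).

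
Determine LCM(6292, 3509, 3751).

6292 = 2² · 11² · 13; 3509 = 11² · 29; 3751 = 11² · 31
lcm takes max exponent of each prime: 2² · 11² · 13 · 29 · 31 = 5656508

5656508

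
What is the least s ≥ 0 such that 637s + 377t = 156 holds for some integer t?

Reduce mod 377: 637s ≡ 156 (mod 377). With g = gcd(637, 377) = 13 dividing 156, divide through: 49s ≡ 12 (mod 29).
Since gcd(49, 29) = 1, s ≡ 12·(49)⁻¹ ≡ 18 (mod 29). Smallest non-negative: 18.

18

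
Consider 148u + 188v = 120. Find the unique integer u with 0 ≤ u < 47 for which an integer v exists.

Reduce mod 188: 148u ≡ 120 (mod 188). With g = gcd(148, 188) = 4 dividing 120, divide through: 37u ≡ 30 (mod 47).
Since gcd(37, 47) = 1, u ≡ 30·(37)⁻¹ ≡ 44 (mod 47). Smallest non-negative: 44.

44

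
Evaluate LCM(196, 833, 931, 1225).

lcm(196, 833) = 196·833/gcd = 163268/49 = 3332
lcm(3332, 931) = 3332·931/gcd = 3102092/49 = 63308
lcm(63308, 1225) = 63308·1225/gcd = 77552300/49 = 1582700

1582700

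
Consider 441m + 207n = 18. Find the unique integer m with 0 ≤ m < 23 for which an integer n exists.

16

Euclid: 441 = 2·207 + 27; 207 = 7·27 + 18; 27 = 1·18 + 9; 18 = 2·9 + 0 → gcd = 9; 18 = 9·2.
Back-substitution yields 441·(8) + 207·(-17) = 9, so one solution is m = 8·2 = 16, n = -17·2 = -34.
Solutions in m differ by 207/9 = 23; the one in [0, 23) is 16 mod 23 = 16.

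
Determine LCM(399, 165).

21945

399 = 3 · 7 · 19; 165 = 3 · 5 · 11
max exponents: 3 · 5 · 7 · 11 · 19 = 21945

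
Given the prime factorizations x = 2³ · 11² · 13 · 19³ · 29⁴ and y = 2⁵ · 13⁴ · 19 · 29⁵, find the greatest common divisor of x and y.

1397587256

min exponent per shared prime: 2³ · 13 · 19 · 29⁴ = 1397587256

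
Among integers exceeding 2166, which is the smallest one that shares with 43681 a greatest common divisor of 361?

2527

43681 = 361·121. Any x with gcd(x, 43681) = 361 is a multiple of 361, say 361s, with s coprime to 121.
Need s > 2166/361, so s ≥ 7. First s ≥ 7 with gcd(s, 121) = 1 is s = 7. Thus x = 361·7 = 2527.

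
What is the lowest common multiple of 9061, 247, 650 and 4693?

9061 = 13 · 17 · 41; 247 = 13 · 19; 650 = 2 · 5² · 13; 4693 = 13 · 19²
lcm takes max exponent of each prime: 2 · 5² · 13 · 17 · 19² · 41 = 163551050

163551050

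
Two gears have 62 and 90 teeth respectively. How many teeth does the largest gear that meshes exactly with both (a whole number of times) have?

Euclid: 90 = 1·62 + 28; 62 = 2·28 + 6; 28 = 4·6 + 4; 6 = 1·4 + 2; 4 = 2·2 + 0. Last nonzero remainder: 2.

2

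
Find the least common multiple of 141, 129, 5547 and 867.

lcm(141, 129) = 141·129/gcd = 18189/3 = 6063
lcm(6063, 5547) = 6063·5547/gcd = 33631461/129 = 260709
lcm(260709, 867) = 260709·867/gcd = 226034703/3 = 75344901

75344901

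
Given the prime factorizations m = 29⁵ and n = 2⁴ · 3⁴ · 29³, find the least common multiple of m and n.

26582449104

max exponent per prime: 2⁴ · 3⁴ · 29⁵ = 26582449104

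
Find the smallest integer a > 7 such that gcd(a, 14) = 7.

Multiples of 7 above 7: 7·2, 7·3, … . Need the cofactor coprime to 14/7 = 2.
Checking s = 2, 3, … the first with gcd(s, 2) = 1 is s = 3, giving 21.

21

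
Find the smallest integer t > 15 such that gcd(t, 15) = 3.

15 = 3·5. Any t with gcd(t, 15) = 3 is a multiple of 3, say 3s, with s coprime to 5.
Need s > 15/3, so s ≥ 6. First s ≥ 6 with gcd(s, 5) = 1 is s = 6. Thus t = 3·6 = 18.

18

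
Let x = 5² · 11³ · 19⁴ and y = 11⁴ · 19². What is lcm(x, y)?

47700744025

max exponent per prime: 5² · 11⁴ · 19⁴ = 47700744025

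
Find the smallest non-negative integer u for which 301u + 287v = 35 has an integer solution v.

Euclid: 301 = 1·287 + 14; 287 = 20·14 + 7; 14 = 2·7 + 0 → gcd = 7; 35 = 7·5.
Back-substitution yields 301·(-20) + 287·(21) = 7, so one solution is u = -20·5 = -100, v = 21·5 = 105.
Solutions in u differ by 287/7 = 41; the one in [0, 41) is -100 mod 41 = 23.

23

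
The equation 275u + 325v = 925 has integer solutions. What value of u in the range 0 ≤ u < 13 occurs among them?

1

gcd(275, 325) = 25 (Euclid: 325 = 1·275 + 50; 275 = 5·50 + 25; 50 = 2·25 + 0), and 25 | 925.
Extended Euclid: 275·(6) + 325·(-5) = 25. Scale by 37: u₀ = 222.
General solution u = u₀ + 13t; reducing mod 13 gives u = 1 (and v = 2).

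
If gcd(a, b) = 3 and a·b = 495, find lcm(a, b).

gcd·lcm = product, so lcm = 495/3 = 165.

165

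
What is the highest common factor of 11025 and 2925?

225

11025 = 3² · 5² · 7²
2925 = 3² · 5² · 13
Common: 3² · 5² = 225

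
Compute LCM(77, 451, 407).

lcm(77, 451) = 77·451/gcd = 34727/11 = 3157
lcm(3157, 407) = 3157·407/gcd = 1284899/11 = 116809

116809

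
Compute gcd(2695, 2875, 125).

5

2695 = 5 · 7² · 11; 2875 = 5³ · 23; 125 = 5³
gcd takes min exponent of each prime: 5 = 5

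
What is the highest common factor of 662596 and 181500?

Euclid: 662596 = 3·181500 + 118096; 181500 = 1·118096 + 63404; 118096 = 1·63404 + 54692; 63404 = 1·54692 + 8712; 54692 = 6·8712 + 2420; 8712 = 3·2420 + 1452; 2420 = 1·1452 + 968; 1452 = 1·968 + 484; 968 = 2·484 + 0. Last nonzero remainder: 484.

484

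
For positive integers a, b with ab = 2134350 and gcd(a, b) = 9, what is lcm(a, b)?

237150

Since gcd(a,b)·lcm(a,b) = ab, lcm = 2134350/9 = 237150.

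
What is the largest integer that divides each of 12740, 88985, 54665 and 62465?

gcd(12740, 88985): 88985 = 6·12740 + 12545; 12740 = 1·12545 + 195; 12545 = 64·195 + 65; 195 = 3·65 + 0 → 65
gcd(65, 54665): 54665 = 841·65 + 0 → 65
gcd(65, 62465): 62465 = 961·65 + 0 → 65

65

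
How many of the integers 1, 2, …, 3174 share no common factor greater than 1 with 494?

1387

Prime factors of 494: 2, 13, 19. Count integers ≤ 3174 divisible by none of them.
By inclusion–exclusion: 3174 − ⌊3174/2⌋ − ⌊3174/13⌋ − ⌊3174/19⌋ + ⌊3174/26⌋ + ⌊3174/38⌋ + ⌊3174/247⌋ − ⌊3174/494⌋ = 1387.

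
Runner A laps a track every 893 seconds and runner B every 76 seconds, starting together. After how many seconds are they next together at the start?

3572

893 = 19 · 47; 76 = 2² · 19
max exponents: 2² · 19 · 47 = 3572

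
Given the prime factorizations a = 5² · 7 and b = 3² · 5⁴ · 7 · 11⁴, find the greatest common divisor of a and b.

min exponent per shared prime: 5² · 7 = 175

175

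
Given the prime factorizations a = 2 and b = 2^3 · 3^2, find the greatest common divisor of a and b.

2

min exponent per shared prime: 2 = 2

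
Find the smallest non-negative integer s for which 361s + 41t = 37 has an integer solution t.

21

Reduce mod 41: 361s ≡ 37 (mod 41). With g = gcd(361, 41) = 1 dividing 37, divide through: 361s ≡ 37 (mod 41).
Since gcd(361, 41) = 1, s ≡ 37·(361)⁻¹ ≡ 21 (mod 41). Smallest non-negative: 21.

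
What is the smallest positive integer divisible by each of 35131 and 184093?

6467371183

35131 = 19 · 43²; 184093 = 7² · 13 · 17²
max exponents: 7² · 13 · 17² · 19 · 43² = 6467371183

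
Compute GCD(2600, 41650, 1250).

gcd(2600, 41650): 41650 = 16·2600 + 50; 2600 = 52·50 + 0 → 50
gcd(50, 1250): 1250 = 25·50 + 0 → 50

50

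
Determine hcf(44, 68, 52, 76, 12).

4

gcd(44, 68): 68 = 1·44 + 24; 44 = 1·24 + 20; 24 = 1·20 + 4; 20 = 5·4 + 0 → 4
gcd(4, 52): 52 = 13·4 + 0 → 4
gcd(4, 76): 76 = 19·4 + 0 → 4
gcd(4, 12): 12 = 3·4 + 0 → 4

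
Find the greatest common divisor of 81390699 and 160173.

117

Euclid: 81390699 = 508·160173 + 22815; 160173 = 7·22815 + 468; 22815 = 48·468 + 351; 468 = 1·351 + 117; 351 = 3·117 + 0. Last nonzero remainder: 117.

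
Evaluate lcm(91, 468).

3276

gcd first: 468 = 5·91 + 13; 91 = 7·13 + 0 → gcd = 13
lcm = 91·468/gcd = 42588/13 = 3276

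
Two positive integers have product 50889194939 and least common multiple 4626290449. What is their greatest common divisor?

11

From gcd × lcm = pq: gcd = 50889194939 / 4626290449 = 11.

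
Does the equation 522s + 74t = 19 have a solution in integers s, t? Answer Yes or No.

No

gcd(522, 74): 522 = 7·74 + 4; 74 = 18·4 + 2; 4 = 2·2 + 0 → 2
2 does not divide 19, so a solution does not exist.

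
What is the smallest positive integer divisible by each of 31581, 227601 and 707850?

4290278850

lcm(31581, 227601) = 31581·227601/gcd = 7187867181/1089 = 6600429
lcm(6600429, 707850) = 6600429·707850/gcd = 4672113667650/1089 = 4290278850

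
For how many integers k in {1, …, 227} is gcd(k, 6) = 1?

76

Prime factors of 6: 2, 3. Count integers ≤ 227 divisible by none of them.
By inclusion–exclusion: 227 − ⌊227/2⌋ − ⌊227/3⌋ + ⌊227/6⌋ = 76.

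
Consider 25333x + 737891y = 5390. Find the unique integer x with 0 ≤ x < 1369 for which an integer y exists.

408

Reduce mod 737891: 25333x ≡ 5390 (mod 737891). With g = gcd(25333, 737891) = 539 dividing 5390, divide through: 47x ≡ 10 (mod 1369).
Since gcd(47, 1369) = 1, x ≡ 10·(47)⁻¹ ≡ 408 (mod 1369). Smallest non-negative: 408.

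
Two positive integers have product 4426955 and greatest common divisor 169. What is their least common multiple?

Since gcd(m,n)·lcm(m,n) = mn, lcm = 4426955/169 = 26195.

26195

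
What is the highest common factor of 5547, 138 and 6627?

5547 = 3 · 43²; 138 = 2 · 3 · 23; 6627 = 3 · 47²
gcd takes min exponent of each prime: 3 = 3

3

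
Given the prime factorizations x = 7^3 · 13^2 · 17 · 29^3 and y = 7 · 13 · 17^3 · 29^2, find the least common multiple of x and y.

max exponent per prime: 7^3 · 13^2 · 17^3 · 29^3 = 6945788941819

6945788941819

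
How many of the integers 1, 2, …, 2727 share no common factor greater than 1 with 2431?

2155

Prime factors of 2431: 11, 13, 17. Count integers ≤ 2727 divisible by none of them.
By inclusion–exclusion: 2727 − ⌊2727/11⌋ − ⌊2727/13⌋ − ⌊2727/17⌋ + ⌊2727/143⌋ + ⌊2727/187⌋ + ⌊2727/221⌋ − ⌊2727/2431⌋ = 2155.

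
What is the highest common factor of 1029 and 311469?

3

Euclid: 311469 = 302·1029 + 711; 1029 = 1·711 + 318; 711 = 2·318 + 75; 318 = 4·75 + 18; 75 = 4·18 + 3; 18 = 6·3 + 0. Last nonzero remainder: 3.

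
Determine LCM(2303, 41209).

gcd first: 41209 = 17·2303 + 2058; 2303 = 1·2058 + 245; 2058 = 8·245 + 98; 245 = 2·98 + 49; 98 = 2·49 + 0 → gcd = 49
lcm = 2303·41209/gcd = 94904327/49 = 1936823

1936823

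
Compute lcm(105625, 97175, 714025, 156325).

105625 = 5⁴ · 13²; 97175 = 5² · 13² · 23; 714025 = 5² · 13⁴; 156325 = 5² · 13² · 37
lcm takes max exponent of each prime: 5⁴ · 13⁴ · 23 · 37 = 15190881875

15190881875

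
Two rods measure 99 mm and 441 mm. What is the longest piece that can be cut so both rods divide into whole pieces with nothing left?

99 = 3² · 11
441 = 3² · 7²
Common: 3² = 9

9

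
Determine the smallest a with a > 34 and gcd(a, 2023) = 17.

gcd(a, 2023) = 17 forces 17 | a; write a = 17s. Then gcd(17s, 17·119) = 17·gcd(s, 119), so need gcd(s, 119) = 1.
17s > 34 gives s ≥ 3. The least s ≥ 3 coprime to 119 is 3, so a = 17·3 = 51.

51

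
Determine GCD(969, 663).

51

969 = 3 · 17 · 19
663 = 3 · 13 · 17
Common: 3 · 17 = 51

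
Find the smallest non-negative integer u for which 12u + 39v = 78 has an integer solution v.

Euclid: 39 = 3·12 + 3; 12 = 4·3 + 0 → gcd = 3; 78 = 3·26.
Back-substitution yields 12·(-3) + 39·(1) = 3, so one solution is u = -3·26 = -78, v = 1·26 = 26.
Solutions in u differ by 39/3 = 13; the one in [0, 13) is -78 mod 13 = 0.

0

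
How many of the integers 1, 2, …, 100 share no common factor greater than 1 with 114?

Prime factors of 114: 2, 3, 19. Count integers ≤ 100 divisible by none of them.
By inclusion–exclusion: 100 − ⌊100/2⌋ − ⌊100/3⌋ − ⌊100/19⌋ + ⌊100/6⌋ + ⌊100/38⌋ + ⌊100/57⌋ − ⌊100/114⌋ = 31.

31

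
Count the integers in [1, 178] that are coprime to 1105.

124

Prime factors of 1105: 5, 13, 17. Count integers ≤ 178 divisible by none of them.
By inclusion–exclusion: 178 − ⌊178/5⌋ − ⌊178/13⌋ − ⌊178/17⌋ + ⌊178/65⌋ + ⌊178/85⌋ + ⌊178/221⌋ − ⌊178/1105⌋ = 124.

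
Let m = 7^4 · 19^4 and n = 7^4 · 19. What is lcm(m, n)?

max exponent per prime: 7^4 · 19^4 = 312900721

312900721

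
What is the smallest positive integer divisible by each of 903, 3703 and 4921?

335813961

lcm(903, 3703) = 903·3703/gcd = 3343809/7 = 477687
lcm(477687, 4921) = 477687·4921/gcd = 2350697727/7 = 335813961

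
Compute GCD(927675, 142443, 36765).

171

gcd(927675, 142443): 927675 = 6·142443 + 73017; 142443 = 1·73017 + 69426; 73017 = 1·69426 + 3591; 69426 = 19·3591 + 1197; 3591 = 3·1197 + 0 → 1197
gcd(1197, 36765): 36765 = 30·1197 + 855; 1197 = 1·855 + 342; 855 = 2·342 + 171; 342 = 2·171 + 0 → 171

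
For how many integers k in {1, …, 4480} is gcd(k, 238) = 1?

1807

238 = 2·7·17. Inclusion–exclusion on these primes:
4480 − ⌊4480/2⌋ − ⌊4480/7⌋ − ⌊4480/17⌋ + ⌊4480/14⌋ + ⌊4480/34⌋ + ⌊4480/119⌋ − ⌊4480/238⌋ = 1807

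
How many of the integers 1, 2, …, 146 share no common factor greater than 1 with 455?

455 = 5·7·13. Inclusion–exclusion on these primes:
146 − ⌊146/5⌋ − ⌊146/7⌋ − ⌊146/13⌋ + ⌊146/35⌋ + ⌊146/65⌋ + ⌊146/91⌋ − ⌊146/455⌋ = 93

93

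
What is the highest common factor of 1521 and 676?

169

1521 = 3² · 13²
676 = 2² · 13²
Common: 13² = 169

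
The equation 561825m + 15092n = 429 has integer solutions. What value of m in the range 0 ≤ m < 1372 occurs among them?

gcd(561825, 15092) = 11 (Euclid: 561825 = 37·15092 + 3421; 15092 = 4·3421 + 1408; 3421 = 2·1408 + 605; 1408 = 2·605 + 198; 605 = 3·198 + 11; 198 = 18·11 + 0), and 11 | 429.
Extended Euclid: 561825·(75) + 15092·(-2792) = 11. Scale by 39: m₀ = 2925.
General solution m = m₀ + 1372t; reducing mod 1372 gives m = 181 (and n = -6738).

181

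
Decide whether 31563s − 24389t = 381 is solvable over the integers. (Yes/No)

gcd(31563, 24389): 31563 = 1·24389 + 7174; 24389 = 3·7174 + 2867; 7174 = 2·2867 + 1440; 2867 = 1·1440 + 1427; 1440 = 1·1427 + 13; 1427 = 109·13 + 10; 13 = 1·10 + 3; 10 = 3·3 + 1; 3 = 3·1 + 0 → 1
1 divides 381, so a solution exists.

Yes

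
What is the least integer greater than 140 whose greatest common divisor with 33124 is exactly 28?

168

gcd(k, 33124) = 28 forces 28 | k; write k = 28s. Then gcd(28s, 28·1183) = 28·gcd(s, 1183), so need gcd(s, 1183) = 1.
28s > 140 gives s ≥ 6. The least s ≥ 6 coprime to 1183 is 6, so k = 28·6 = 168.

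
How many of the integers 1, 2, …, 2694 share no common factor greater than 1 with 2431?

2128

2431 = 11·13·17. Inclusion–exclusion on these primes:
2694 − ⌊2694/11⌋ − ⌊2694/13⌋ − ⌊2694/17⌋ + ⌊2694/143⌋ + ⌊2694/187⌋ + ⌊2694/221⌋ − ⌊2694/2431⌋ = 2128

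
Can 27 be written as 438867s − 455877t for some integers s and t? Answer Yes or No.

Yes

gcd(438867, 455877): 455877 = 1·438867 + 17010; 438867 = 25·17010 + 13617; 17010 = 1·13617 + 3393; 13617 = 4·3393 + 45; 3393 = 75·45 + 18; 45 = 2·18 + 9; 18 = 2·9 + 0 → 9
9 divides 27, so a solution exists.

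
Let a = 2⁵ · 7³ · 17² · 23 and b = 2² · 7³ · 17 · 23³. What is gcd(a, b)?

536452

min exponent per shared prime: 2² · 7³ · 17 · 23 = 536452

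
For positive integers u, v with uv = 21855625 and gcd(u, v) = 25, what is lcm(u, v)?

For any two positive integers, gcd × lcm equals their product. Hence lcm = 21855625 / 25 = 874225.

874225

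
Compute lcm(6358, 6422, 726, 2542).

856288910334

6358 = 2 · 11 · 17²; 6422 = 2 · 13² · 19; 726 = 2 · 3 · 11²; 2542 = 2 · 31 · 41
lcm takes max exponent of each prime: 2 · 3 · 11² · 13² · 17² · 19 · 31 · 41 = 856288910334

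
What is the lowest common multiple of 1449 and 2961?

68103

1449 = 3² · 7 · 23; 2961 = 3² · 7 · 47
max exponents: 3² · 7 · 23 · 47 = 68103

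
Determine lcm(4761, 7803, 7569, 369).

142330223547

lcm(4761, 7803) = 4761·7803/gcd = 37150083/9 = 4127787
lcm(4127787, 7569) = 4127787·7569/gcd = 31243219803/9 = 3471468867
lcm(3471468867, 369) = 3471468867·369/gcd = 1280972011923/9 = 142330223547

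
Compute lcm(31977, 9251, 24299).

31977 = 3² · 11 · 17 · 19; 9251 = 11 · 29²; 24299 = 11 · 47²
lcm takes max exponent of each prime: 3² · 11 · 17 · 19 · 29² · 47² = 59405879313

59405879313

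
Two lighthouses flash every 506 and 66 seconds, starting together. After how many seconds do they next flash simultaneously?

1518

gcd first: 506 = 7·66 + 44; 66 = 1·44 + 22; 44 = 2·22 + 0 → gcd = 22
lcm = 506·66/gcd = 33396/22 = 1518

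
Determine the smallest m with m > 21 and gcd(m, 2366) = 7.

35

gcd(m, 2366) = 7 forces 7 | m; write m = 7s. Then gcd(7s, 7·338) = 7·gcd(s, 338), so need gcd(s, 338) = 1.
7s > 21 gives s ≥ 4. The least s ≥ 4 coprime to 338 is 5, so m = 7·5 = 35.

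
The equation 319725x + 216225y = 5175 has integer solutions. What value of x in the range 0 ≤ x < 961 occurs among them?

913

Reduce mod 216225: 319725x ≡ 5175 (mod 216225). With g = gcd(319725, 216225) = 225 dividing 5175, divide through: 1421x ≡ 23 (mod 961).
Since gcd(1421, 961) = 1, x ≡ 23·(1421)⁻¹ ≡ 913 (mod 961). Smallest non-negative: 913.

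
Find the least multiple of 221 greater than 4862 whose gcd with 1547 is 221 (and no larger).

5083

gcd(t, 1547) = 221 forces 221 | t; write t = 221s. Then gcd(221s, 221·7) = 221·gcd(s, 7), so need gcd(s, 7) = 1.
221s > 4862 gives s ≥ 23. The least s ≥ 23 coprime to 7 is 23, so t = 221·23 = 5083.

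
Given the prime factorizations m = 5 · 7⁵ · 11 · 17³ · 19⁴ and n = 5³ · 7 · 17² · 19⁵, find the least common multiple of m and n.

max exponent per prime: 5³ · 7⁵ · 11 · 17³ · 19⁵ = 281130307180674875

281130307180674875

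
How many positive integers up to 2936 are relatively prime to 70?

1006

70 = 2·5·7. Inclusion–exclusion on these primes:
2936 − ⌊2936/2⌋ − ⌊2936/5⌋ − ⌊2936/7⌋ + ⌊2936/10⌋ + ⌊2936/14⌋ + ⌊2936/35⌋ − ⌊2936/70⌋ = 1006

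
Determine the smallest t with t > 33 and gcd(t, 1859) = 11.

gcd(t, 1859) = 11 forces 11 | t; write t = 11s. Then gcd(11s, 11·169) = 11·gcd(s, 169), so need gcd(s, 169) = 1.
11s > 33 gives s ≥ 4. The least s ≥ 4 coprime to 169 is 4, so t = 11·4 = 44.

44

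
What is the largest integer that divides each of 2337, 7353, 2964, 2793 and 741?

57

gcd(2337, 7353): 7353 = 3·2337 + 342; 2337 = 6·342 + 285; 342 = 1·285 + 57; 285 = 5·57 + 0 → 57
gcd(57, 2964): 2964 = 52·57 + 0 → 57
gcd(57, 2793): 2793 = 49·57 + 0 → 57
gcd(57, 741): 741 = 13·57 + 0 → 57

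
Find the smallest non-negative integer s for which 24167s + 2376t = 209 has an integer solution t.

199

Euclid: 24167 = 10·2376 + 407; 2376 = 5·407 + 341; 407 = 1·341 + 66; 341 = 5·66 + 11; 66 = 6·11 + 0 → gcd = 11; 209 = 11·19.
Back-substitution yields 24167·(-35) + 2376·(356) = 11, so one solution is s = -35·19 = -665, t = 356·19 = 6764.
Solutions in s differ by 2376/11 = 216; the one in [0, 216) is -665 mod 216 = 199.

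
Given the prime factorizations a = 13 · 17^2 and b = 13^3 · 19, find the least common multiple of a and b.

max exponent per prime: 13^3 · 17^2 · 19 = 12063727

12063727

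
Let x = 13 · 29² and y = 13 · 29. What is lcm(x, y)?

10933

max exponent per prime: 13 · 29² = 10933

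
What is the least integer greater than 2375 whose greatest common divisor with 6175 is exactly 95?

Multiples of 95 above 2375: 95·26, 95·27, … . Need the cofactor coprime to 6175/95 = 65.
Checking s = 26, 27, … the first with gcd(s, 65) = 1 is s = 27, giving 2565.

2565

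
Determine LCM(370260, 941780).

gcd first: 941780 = 2·370260 + 201260; 370260 = 1·201260 + 169000; 201260 = 1·169000 + 32260; 169000 = 5·32260 + 7700; 32260 = 4·7700 + 1460; 7700 = 5·1460 + 400; 1460 = 3·400 + 260; 400 = 1·260 + 140; 260 = 1·140 + 120; 140 = 1·120 + 20; 120 = 6·20 + 0 → gcd = 20
lcm = 370260·941780/gcd = 348703462800/20 = 17435173140

17435173140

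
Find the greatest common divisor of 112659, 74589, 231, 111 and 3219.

3

gcd(112659, 74589): 112659 = 1·74589 + 38070; 74589 = 1·38070 + 36519; 38070 = 1·36519 + 1551; 36519 = 23·1551 + 846; 1551 = 1·846 + 705; 846 = 1·705 + 141; 705 = 5·141 + 0 → 141
gcd(141, 231): 231 = 1·141 + 90; 141 = 1·90 + 51; 90 = 1·51 + 39; 51 = 1·39 + 12; 39 = 3·12 + 3; 12 = 4·3 + 0 → 3
gcd(3, 111): 111 = 37·3 + 0 → 3
gcd(3, 3219): 3219 = 1073·3 + 0 → 3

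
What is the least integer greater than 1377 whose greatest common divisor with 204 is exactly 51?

1479

gcd(t, 204) = 51 forces 51 | t; write t = 51s. Then gcd(51s, 51·4) = 51·gcd(s, 4), so need gcd(s, 4) = 1.
51s > 1377 gives s ≥ 28. The least s ≥ 28 coprime to 4 is 29, so t = 51·29 = 1479.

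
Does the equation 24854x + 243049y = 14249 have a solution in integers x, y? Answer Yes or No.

No

gcd(24854, 243049): 243049 = 9·24854 + 19363; 24854 = 1·19363 + 5491; 19363 = 3·5491 + 2890; 5491 = 1·2890 + 2601; 2890 = 1·2601 + 289; 2601 = 9·289 + 0 → 289
289 does not divide 14249, so a solution does not exist.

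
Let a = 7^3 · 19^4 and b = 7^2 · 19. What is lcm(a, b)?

44700103

max exponent per prime: 7^3 · 19^4 = 44700103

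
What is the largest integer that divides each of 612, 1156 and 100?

gcd(612, 1156): 1156 = 1·612 + 544; 612 = 1·544 + 68; 544 = 8·68 + 0 → 68
gcd(68, 100): 100 = 1·68 + 32; 68 = 2·32 + 4; 32 = 8·4 + 0 → 4

4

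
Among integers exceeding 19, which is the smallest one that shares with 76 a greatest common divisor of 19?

Multiples of 19 above 19: 19·2, 19·3, … . Need the cofactor coprime to 76/19 = 4.
Checking s = 2, 3, … the first with gcd(s, 4) = 1 is s = 3, giving 57.

57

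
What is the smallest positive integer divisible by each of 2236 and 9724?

418132

gcd first: 9724 = 4·2236 + 780; 2236 = 2·780 + 676; 780 = 1·676 + 104; 676 = 6·104 + 52; 104 = 2·52 + 0 → gcd = 52
lcm = 2236·9724/gcd = 21742864/52 = 418132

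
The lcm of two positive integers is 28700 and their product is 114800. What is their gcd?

gcd·lcm = product, so gcd = 114800/28700 = 4.

4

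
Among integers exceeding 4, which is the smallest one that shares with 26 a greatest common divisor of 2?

gcd(k, 26) = 2 forces 2 | k; write k = 2s. Then gcd(2s, 2·13) = 2·gcd(s, 13), so need gcd(s, 13) = 1.
2s > 4 gives s ≥ 3. The least s ≥ 3 coprime to 13 is 3, so k = 2·3 = 6.

6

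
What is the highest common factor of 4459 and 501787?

Euclid: 501787 = 112·4459 + 2379; 4459 = 1·2379 + 2080; 2379 = 1·2080 + 299; 2080 = 6·299 + 286; 299 = 1·286 + 13; 286 = 22·13 + 0. Last nonzero remainder: 13.

13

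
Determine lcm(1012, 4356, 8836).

lcm(1012, 4356) = 1012·4356/gcd = 4408272/44 = 100188
lcm(100188, 8836) = 100188·8836/gcd = 885261168/4 = 221315292

221315292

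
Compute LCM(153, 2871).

gcd first: 2871 = 18·153 + 117; 153 = 1·117 + 36; 117 = 3·36 + 9; 36 = 4·9 + 0 → gcd = 9
lcm = 153·2871/gcd = 439263/9 = 48807

48807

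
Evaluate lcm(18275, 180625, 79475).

lcm(18275, 180625) = 18275·180625/gcd = 3300921875/425 = 7766875
lcm(7766875, 79475) = 7766875·79475/gcd = 617272390625/7225 = 85435625

85435625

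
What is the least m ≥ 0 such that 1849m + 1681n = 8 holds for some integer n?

1601

gcd(1849, 1681) = 1 (Euclid: 1849 = 1·1681 + 168; 1681 = 10·168 + 1; 168 = 168·1 + 0), and 1 | 8.
Extended Euclid: 1849·(-10) + 1681·(11) = 1. Scale by 8: m₀ = -80.
General solution m = m₀ + 1681t; reducing mod 1681 gives m = 1601 (and n = -1761).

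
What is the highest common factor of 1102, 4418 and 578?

gcd(1102, 4418): 4418 = 4·1102 + 10; 1102 = 110·10 + 2; 10 = 5·2 + 0 → 2
gcd(2, 578): 578 = 289·2 + 0 → 2

2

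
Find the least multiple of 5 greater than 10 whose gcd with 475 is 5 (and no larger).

15

475 = 5·95. Any m with gcd(m, 475) = 5 is a multiple of 5, say 5s, with s coprime to 95.
Need s > 10/5, so s ≥ 3. First s ≥ 3 with gcd(s, 95) = 1 is s = 3. Thus m = 5·3 = 15.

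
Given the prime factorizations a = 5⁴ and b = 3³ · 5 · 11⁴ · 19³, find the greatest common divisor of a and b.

min exponent per shared prime: 5 = 5

5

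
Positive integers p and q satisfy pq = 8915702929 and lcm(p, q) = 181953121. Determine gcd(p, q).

49

From gcd × lcm = pq: gcd = 8915702929 / 181953121 = 49.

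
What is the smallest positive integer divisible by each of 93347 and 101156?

gcd first: 101156 = 1·93347 + 7809; 93347 = 11·7809 + 7448; 7809 = 1·7448 + 361; 7448 = 20·361 + 228; 361 = 1·228 + 133; 228 = 1·133 + 95; 133 = 1·95 + 38; 95 = 2·38 + 19; 38 = 2·19 + 0 → gcd = 19
lcm = 93347·101156/gcd = 9442609132/19 = 496979428

496979428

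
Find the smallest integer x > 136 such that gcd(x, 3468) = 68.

Multiples of 68 above 136: 68·3, 68·4, … . Need the cofactor coprime to 3468/68 = 51.
Checking s = 3, 4, … the first with gcd(s, 51) = 1 is s = 4, giving 272.

272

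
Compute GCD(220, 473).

220 = 2² · 5 · 11
473 = 11 · 43
Common: 11 = 11

11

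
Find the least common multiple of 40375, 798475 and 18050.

40375 = 5³ · 17 · 19; 798475 = 5² · 19 · 41²; 18050 = 2 · 5² · 19²
lcm takes max exponent of each prime: 2 · 5³ · 17 · 19² · 41² = 2579074250

2579074250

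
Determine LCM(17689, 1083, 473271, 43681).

2806023759

17689 = 7² · 19²; 1083 = 3 · 19²; 473271 = 3 · 19³ · 23; 43681 = 11² · 19²
lcm takes max exponent of each prime: 3 · 7² · 11² · 19³ · 23 = 2806023759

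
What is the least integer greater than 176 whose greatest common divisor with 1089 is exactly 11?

187

Multiples of 11 above 176: 11·17, 11·18, … . Need the cofactor coprime to 1089/11 = 99.
Checking s = 17, 18, … the first with gcd(s, 99) = 1 is s = 17, giving 187.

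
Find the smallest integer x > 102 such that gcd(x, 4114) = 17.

119

4114 = 17·242. Any x with gcd(x, 4114) = 17 is a multiple of 17, say 17s, with s coprime to 242.
Need s > 102/17, so s ≥ 7. First s ≥ 7 with gcd(s, 242) = 1 is s = 7. Thus x = 17·7 = 119.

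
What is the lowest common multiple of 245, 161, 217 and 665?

3319015

lcm(245, 161) = 245·161/gcd = 39445/7 = 5635
lcm(5635, 217) = 5635·217/gcd = 1222795/7 = 174685
lcm(174685, 665) = 174685·665/gcd = 116165525/35 = 3319015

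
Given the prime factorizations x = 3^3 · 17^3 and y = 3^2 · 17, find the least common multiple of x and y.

max exponent per prime: 3^3 · 17^3 = 132651

132651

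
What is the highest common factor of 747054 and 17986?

747054 = 2 · 3² · 7³ · 11²
17986 = 2 · 17 · 23²
Common: 2 = 2

2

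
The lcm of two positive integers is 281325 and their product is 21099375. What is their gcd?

75

From gcd × lcm = pq: gcd = 21099375 / 281325 = 75.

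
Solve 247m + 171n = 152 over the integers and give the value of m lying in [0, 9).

Euclid: 247 = 1·171 + 76; 171 = 2·76 + 19; 76 = 4·19 + 0 → gcd = 19; 152 = 19·8.
Back-substitution yields 247·(-2) + 171·(3) = 19, so one solution is m = -2·8 = -16, n = 3·8 = 24.
Solutions in m differ by 171/19 = 9; the one in [0, 9) is -16 mod 9 = 2.

2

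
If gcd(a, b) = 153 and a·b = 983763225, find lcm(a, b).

gcd·lcm = product, so lcm = 983763225/153 = 6429825.

6429825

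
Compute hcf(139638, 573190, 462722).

gcd(139638, 573190): 573190 = 4·139638 + 14638; 139638 = 9·14638 + 7896; 14638 = 1·7896 + 6742; 7896 = 1·6742 + 1154; 6742 = 5·1154 + 972; 1154 = 1·972 + 182; 972 = 5·182 + 62; 182 = 2·62 + 58; 62 = 1·58 + 4; 58 = 14·4 + 2; 4 = 2·2 + 0 → 2
gcd(2, 462722): 462722 = 231361·2 + 0 → 2

2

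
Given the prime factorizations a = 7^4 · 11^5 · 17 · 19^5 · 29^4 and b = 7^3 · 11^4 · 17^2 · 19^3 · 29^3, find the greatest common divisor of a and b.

14281327502686321

min exponent per shared prime: 7^3 · 11^4 · 17 · 19^3 · 29^3 = 14281327502686321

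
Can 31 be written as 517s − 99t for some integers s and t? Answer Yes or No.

By Bézout, 517s − 99t = 31 has integer solutions iff gcd(517, 99) | 31.
Euclid: 517 = 5·99 + 22; 99 = 4·22 + 11; 22 = 2·11 + 0. gcd = 11; 31 mod 11 = 9. No.

No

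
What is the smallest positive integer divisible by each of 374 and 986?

374 = 2 · 11 · 17; 986 = 2 · 17 · 29
max exponents: 2 · 11 · 17 · 29 = 10846

10846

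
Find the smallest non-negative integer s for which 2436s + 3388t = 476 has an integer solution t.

60

Reduce mod 3388: 2436s ≡ 476 (mod 3388). With g = gcd(2436, 3388) = 28 dividing 476, divide through: 87s ≡ 17 (mod 121).
Since gcd(87, 121) = 1, s ≡ 17·(87)⁻¹ ≡ 60 (mod 121). Smallest non-negative: 60.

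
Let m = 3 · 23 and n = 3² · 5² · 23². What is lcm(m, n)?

max exponent per prime: 3² · 5² · 23² = 119025

119025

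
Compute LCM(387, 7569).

325467

gcd first: 7569 = 19·387 + 216; 387 = 1·216 + 171; 216 = 1·171 + 45; 171 = 3·45 + 36; 45 = 1·36 + 9; 36 = 4·9 + 0 → gcd = 9
lcm = 387·7569/gcd = 2929203/9 = 325467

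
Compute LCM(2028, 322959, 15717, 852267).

67318865796

2028 = 2² · 3 · 13²; 322959 = 3 · 7² · 13³; 15717 = 3 · 13² · 31; 852267 = 3 · 13² · 41²
lcm takes max exponent of each prime: 2² · 3 · 7² · 13³ · 31 · 41² = 67318865796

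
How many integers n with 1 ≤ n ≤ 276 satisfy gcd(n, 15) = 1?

15 = 3·5. Inclusion–exclusion on these primes:
276 − ⌊276/3⌋ − ⌊276/5⌋ + ⌊276/15⌋ = 147

147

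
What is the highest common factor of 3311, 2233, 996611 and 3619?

77

gcd(3311, 2233): 3311 = 1·2233 + 1078; 2233 = 2·1078 + 77; 1078 = 14·77 + 0 → 77
gcd(77, 996611): 996611 = 12943·77 + 0 → 77
gcd(77, 3619): 3619 = 47·77 + 0 → 77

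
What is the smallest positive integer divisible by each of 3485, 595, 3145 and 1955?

20760145

3485 = 5 · 17 · 41; 595 = 5 · 7 · 17; 3145 = 5 · 17 · 37; 1955 = 5 · 17 · 23
lcm takes max exponent of each prime: 5 · 7 · 17 · 23 · 37 · 41 = 20760145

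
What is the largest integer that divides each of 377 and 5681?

377 = 13 · 29
5681 = 13 · 19 · 23
Common: 13 = 13

13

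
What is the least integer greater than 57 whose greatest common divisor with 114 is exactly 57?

171

Multiples of 57 above 57: 57·2, 57·3, … . Need the cofactor coprime to 114/57 = 2.
Checking s = 2, 3, … the first with gcd(s, 2) = 1 is s = 3, giving 171.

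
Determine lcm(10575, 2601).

3056175

10575 = 3² · 5² · 47; 2601 = 3² · 17²
max exponents: 3² · 5² · 17² · 47 = 3056175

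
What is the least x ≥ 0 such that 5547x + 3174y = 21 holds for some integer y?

103

Euclid: 5547 = 1·3174 + 2373; 3174 = 1·2373 + 801; 2373 = 2·801 + 771; 801 = 1·771 + 30; 771 = 25·30 + 21; 30 = 1·21 + 9; 21 = 2·9 + 3; 9 = 3·3 + 0 → gcd = 3; 21 = 3·7.
Back-substitution yields 5547·(317) + 3174·(-554) = 3, so one solution is x = 317·7 = 2219, y = -554·7 = -3878.
Solutions in x differ by 3174/3 = 1058; the one in [0, 1058) is 2219 mod 1058 = 103.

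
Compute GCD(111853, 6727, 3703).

111853 = 7 · 19 · 29²; 6727 = 7 · 31²; 3703 = 7 · 23²
gcd takes min exponent of each prime: 7 = 7

7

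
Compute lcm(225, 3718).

gcd first: 3718 = 16·225 + 118; 225 = 1·118 + 107; 118 = 1·107 + 11; 107 = 9·11 + 8; 11 = 1·8 + 3; 8 = 2·3 + 2; 3 = 1·2 + 1; 2 = 2·1 + 0 → gcd = 1
lcm = 225·3718/gcd = 836550/1 = 836550

836550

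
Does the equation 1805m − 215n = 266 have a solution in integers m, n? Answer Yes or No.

No

By Bézout, 1805m − 215n = 266 has integer solutions iff gcd(1805, 215) | 266.
Euclid: 1805 = 8·215 + 85; 215 = 2·85 + 45; 85 = 1·45 + 40; 45 = 1·40 + 5; 40 = 8·5 + 0. gcd = 5; 266 mod 5 = 1. No.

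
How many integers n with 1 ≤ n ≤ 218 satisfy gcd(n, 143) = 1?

184

143 = 11·13. Inclusion–exclusion on these primes:
218 − ⌊218/11⌋ − ⌊218/13⌋ + ⌊218/143⌋ = 184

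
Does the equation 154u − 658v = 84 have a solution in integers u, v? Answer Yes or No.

Yes

gcd(154, 658): 658 = 4·154 + 42; 154 = 3·42 + 28; 42 = 1·28 + 14; 28 = 2·14 + 0 → 14
14 divides 84, so a solution exists.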